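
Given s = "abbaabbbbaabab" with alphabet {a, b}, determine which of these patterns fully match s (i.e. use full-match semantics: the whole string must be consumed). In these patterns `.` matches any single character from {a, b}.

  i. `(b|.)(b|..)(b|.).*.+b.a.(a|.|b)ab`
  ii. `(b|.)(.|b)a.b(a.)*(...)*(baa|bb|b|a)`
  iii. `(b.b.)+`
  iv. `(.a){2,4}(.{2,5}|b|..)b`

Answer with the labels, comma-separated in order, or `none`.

i → match
ii → no match
iii → no match — must start with "b"
iv → no match

i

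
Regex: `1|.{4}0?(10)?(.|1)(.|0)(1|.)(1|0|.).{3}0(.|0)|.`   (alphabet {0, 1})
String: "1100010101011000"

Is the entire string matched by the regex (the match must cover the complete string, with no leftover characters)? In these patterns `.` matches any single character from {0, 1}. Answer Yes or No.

Yes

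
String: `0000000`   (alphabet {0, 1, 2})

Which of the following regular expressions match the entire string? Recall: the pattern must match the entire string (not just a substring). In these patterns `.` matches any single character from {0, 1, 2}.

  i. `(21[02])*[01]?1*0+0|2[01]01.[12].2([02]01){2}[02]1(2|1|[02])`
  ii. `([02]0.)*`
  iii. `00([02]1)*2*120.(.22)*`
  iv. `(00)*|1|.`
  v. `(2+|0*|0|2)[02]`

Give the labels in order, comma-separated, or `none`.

i → match
ii → no match
iii → no match
iv → no match
v → match

i, v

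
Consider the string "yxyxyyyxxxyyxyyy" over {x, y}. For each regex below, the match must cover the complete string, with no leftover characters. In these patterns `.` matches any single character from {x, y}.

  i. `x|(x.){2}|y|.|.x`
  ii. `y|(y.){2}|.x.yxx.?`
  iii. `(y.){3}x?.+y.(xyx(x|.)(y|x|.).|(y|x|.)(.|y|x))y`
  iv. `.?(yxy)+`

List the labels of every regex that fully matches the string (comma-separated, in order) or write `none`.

iii

i → no match
ii → no match
iii → match
iv → no match — must end with "yxy"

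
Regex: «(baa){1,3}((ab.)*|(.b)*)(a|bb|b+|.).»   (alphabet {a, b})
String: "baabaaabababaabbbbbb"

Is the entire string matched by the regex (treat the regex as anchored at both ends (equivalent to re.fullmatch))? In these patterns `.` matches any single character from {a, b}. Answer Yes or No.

No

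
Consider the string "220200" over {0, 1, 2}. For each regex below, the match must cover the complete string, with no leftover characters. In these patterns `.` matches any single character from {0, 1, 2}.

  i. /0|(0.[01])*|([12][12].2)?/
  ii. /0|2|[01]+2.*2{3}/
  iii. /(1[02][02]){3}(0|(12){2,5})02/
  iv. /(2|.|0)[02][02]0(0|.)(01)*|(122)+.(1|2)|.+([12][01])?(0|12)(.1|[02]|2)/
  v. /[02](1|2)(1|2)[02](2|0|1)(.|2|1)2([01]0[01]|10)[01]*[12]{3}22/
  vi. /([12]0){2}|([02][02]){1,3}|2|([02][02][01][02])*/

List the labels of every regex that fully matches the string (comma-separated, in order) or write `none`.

i → no match
ii → no match
iii → no match — must start with "1"
iv → match
v → no match — must end with "22"
vi → match

iv, vi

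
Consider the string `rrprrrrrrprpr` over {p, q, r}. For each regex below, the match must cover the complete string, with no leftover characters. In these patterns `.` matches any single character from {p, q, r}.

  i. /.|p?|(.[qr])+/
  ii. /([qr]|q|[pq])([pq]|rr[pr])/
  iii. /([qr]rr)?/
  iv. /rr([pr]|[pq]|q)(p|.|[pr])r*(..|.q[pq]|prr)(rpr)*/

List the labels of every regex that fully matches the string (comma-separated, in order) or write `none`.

i → no match
ii → no match
iii → no match
iv → match

iv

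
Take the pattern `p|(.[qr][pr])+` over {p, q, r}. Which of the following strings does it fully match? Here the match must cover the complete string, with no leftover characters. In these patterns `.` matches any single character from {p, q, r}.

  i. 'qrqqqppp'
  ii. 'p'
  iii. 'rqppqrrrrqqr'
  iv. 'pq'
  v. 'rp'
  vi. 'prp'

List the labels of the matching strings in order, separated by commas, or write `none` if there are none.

i → no match
ii → match
iii → match
iv → no match
v → no match
vi → match

ii, iii, vi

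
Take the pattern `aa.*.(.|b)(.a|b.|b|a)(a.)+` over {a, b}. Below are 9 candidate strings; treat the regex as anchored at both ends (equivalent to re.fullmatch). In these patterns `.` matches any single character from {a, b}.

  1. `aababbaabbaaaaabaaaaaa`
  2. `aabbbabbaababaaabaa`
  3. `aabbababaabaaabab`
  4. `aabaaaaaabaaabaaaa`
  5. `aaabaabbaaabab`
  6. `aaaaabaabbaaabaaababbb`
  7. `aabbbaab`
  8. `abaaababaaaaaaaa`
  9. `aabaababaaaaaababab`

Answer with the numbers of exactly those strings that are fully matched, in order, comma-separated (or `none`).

1, 2, 3, 4, 5, 7, 9

1 → match
2 → match
3 → match
4 → match
5 → match
6 → no match
7 → match
8 → no match — must start with `aa`
9 → match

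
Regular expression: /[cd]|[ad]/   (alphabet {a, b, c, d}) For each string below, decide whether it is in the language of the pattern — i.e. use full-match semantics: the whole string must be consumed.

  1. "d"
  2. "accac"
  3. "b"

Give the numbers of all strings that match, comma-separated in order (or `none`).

1. "d" → match
2. "accac" → no match
3. "b" → no match

1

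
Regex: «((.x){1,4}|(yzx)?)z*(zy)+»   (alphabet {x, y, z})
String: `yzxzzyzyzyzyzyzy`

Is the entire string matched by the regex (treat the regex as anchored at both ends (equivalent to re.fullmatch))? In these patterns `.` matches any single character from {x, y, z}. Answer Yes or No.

Yes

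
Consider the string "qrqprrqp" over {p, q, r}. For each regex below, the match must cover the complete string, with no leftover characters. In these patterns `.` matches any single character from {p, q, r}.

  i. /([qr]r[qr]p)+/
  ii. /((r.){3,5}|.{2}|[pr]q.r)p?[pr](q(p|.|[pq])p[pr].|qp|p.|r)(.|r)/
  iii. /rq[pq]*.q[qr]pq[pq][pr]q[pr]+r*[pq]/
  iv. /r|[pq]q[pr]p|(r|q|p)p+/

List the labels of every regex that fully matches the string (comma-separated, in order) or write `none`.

i → match
ii → no match
iii → no match — must start with "rq"
iv → no match

i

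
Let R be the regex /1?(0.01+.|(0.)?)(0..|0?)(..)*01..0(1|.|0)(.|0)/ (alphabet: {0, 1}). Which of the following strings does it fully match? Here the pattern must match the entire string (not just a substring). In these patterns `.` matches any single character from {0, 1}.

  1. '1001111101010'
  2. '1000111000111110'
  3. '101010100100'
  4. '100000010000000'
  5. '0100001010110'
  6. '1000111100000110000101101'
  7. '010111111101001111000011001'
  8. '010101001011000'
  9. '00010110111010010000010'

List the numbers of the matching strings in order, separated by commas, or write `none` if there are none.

none

1 → no match
2 → no match
3 → no match
4 → no match
5 → no match
6 → no match
7 → no match
8 → no match
9 → no match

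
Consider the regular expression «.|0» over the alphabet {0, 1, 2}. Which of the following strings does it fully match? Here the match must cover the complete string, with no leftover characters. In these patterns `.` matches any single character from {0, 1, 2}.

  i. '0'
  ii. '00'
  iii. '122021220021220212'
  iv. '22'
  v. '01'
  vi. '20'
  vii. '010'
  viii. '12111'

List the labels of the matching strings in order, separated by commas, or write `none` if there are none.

i

i → match
ii → no match
iii → no match
iv → no match
v → no match
vi → no match
vii → no match
viii → no match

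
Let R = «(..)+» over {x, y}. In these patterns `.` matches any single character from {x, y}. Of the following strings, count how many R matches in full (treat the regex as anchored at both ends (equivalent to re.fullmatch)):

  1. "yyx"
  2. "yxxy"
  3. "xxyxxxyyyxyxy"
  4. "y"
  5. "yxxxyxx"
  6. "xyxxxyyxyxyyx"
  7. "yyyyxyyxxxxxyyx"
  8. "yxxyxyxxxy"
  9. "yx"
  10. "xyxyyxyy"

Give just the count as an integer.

1 → no match
2 → match
3 → no match
4 → no match
5 → no match
6 → no match
7 → no match
8 → match
9 → match
10 → match
Total matched: 4

4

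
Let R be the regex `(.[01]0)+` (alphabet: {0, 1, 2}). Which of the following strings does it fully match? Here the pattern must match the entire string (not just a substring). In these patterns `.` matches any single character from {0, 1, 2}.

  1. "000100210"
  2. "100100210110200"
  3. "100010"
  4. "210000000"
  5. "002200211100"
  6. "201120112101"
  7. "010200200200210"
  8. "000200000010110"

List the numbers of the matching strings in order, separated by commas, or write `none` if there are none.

1, 2, 3, 4, 7, 8

1 → match
2 → match
3 → match
4 → match
5 → no match
6 → no match — must end with "0"
7 → match
8 → match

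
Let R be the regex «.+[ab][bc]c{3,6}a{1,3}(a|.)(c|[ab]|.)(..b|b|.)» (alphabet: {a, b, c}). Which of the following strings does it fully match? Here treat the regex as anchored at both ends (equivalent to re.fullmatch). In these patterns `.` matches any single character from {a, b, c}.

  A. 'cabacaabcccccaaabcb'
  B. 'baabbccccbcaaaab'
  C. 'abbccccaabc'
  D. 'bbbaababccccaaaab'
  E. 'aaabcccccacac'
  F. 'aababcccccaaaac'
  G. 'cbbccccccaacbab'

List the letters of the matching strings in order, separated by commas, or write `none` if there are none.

A, C, D, E, F, G

A → match
B → no match
C. 'abbccccaabc' → match
D → match
E → match
F → match
G → match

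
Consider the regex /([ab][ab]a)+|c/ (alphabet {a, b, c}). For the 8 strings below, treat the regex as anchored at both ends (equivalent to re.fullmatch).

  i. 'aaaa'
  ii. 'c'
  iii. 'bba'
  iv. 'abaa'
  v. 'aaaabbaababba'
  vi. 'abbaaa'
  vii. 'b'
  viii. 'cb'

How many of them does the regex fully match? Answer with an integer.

i → no match
ii → match
iii → match
iv → no match
v → no match
vi → no match
vii → no match
viii → no match
Total matched: 2

2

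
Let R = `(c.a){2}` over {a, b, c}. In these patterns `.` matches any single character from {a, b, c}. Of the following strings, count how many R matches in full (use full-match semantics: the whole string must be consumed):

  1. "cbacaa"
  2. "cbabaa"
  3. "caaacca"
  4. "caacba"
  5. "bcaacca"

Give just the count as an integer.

1 → match
2 → no match
3 → no match
4 → match
5 → no match — must start with "c"
Total matched: 2

2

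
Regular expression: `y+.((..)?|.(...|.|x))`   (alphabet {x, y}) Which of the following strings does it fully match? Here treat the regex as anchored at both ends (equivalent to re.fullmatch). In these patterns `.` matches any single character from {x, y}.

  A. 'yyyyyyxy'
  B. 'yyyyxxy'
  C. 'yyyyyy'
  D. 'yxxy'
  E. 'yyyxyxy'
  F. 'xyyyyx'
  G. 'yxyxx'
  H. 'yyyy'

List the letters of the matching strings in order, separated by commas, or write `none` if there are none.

A, B, C, D, E, H

A → match
B → match
C → match
D → match
E → match
F → no match — must start with 'y'
G → no match
H → match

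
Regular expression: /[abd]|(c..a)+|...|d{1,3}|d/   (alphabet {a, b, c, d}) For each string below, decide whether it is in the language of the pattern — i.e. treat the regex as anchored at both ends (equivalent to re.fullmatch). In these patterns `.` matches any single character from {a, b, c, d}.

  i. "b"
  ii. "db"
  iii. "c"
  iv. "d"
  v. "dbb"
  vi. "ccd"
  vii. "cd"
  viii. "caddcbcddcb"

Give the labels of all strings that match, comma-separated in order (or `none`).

i → match
ii → no match
iii → no match
iv → match
v → match
vi → match
vii → no match
viii → no match

i, iv, v, vi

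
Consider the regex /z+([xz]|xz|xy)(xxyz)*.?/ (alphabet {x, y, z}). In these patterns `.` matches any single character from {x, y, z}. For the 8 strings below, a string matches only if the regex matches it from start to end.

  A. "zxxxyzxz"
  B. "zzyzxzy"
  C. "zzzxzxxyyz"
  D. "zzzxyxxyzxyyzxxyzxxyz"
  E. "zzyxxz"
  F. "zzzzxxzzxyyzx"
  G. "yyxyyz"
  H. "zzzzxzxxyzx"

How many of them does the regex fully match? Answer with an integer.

1

A → no match
B → no match
C → no match
D → no match
E → no match
F → no match
G → no match — must start with "z"
H → match
Total matched: 1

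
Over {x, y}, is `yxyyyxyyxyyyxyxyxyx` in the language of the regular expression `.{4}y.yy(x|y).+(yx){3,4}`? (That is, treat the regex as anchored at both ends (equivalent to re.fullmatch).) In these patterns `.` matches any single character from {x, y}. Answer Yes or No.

Yes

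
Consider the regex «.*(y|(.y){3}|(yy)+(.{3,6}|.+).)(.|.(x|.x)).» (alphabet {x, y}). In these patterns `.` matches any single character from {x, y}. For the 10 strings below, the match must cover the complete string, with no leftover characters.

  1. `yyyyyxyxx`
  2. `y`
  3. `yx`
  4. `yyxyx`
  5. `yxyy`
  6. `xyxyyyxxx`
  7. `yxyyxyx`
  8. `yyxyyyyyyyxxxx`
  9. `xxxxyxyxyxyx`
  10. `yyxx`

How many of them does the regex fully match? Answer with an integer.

1 → match
2 → no match
3 → no match
4 → no match
5 → no match
6 → match
7 → no match
8 → match
9 → no match
10 → match
Total matched: 4

4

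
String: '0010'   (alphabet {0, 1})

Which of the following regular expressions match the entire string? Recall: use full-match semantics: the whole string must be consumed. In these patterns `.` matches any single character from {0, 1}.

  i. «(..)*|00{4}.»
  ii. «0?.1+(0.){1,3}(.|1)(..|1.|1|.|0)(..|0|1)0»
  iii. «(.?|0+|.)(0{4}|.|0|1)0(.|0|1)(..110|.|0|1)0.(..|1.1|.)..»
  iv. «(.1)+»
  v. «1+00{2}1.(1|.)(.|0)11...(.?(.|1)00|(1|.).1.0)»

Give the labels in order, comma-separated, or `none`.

i → match
ii → no match
iii → no match
iv → no match — must end with '1'
v → no match — must start with '1'

i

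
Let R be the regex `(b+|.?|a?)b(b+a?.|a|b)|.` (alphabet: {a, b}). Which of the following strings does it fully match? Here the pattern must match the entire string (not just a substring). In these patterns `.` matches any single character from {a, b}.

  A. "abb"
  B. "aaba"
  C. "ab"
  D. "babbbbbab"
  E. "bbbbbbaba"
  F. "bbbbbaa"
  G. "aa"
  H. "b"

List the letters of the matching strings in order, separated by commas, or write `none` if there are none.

A. "abb" → match
B. "aaba" → no match
C. "ab" → no match
D. "babbbbbab" → no match
E. "bbbbbbaba" → no match
F. "bbbbbaa" → match
G. "aa" → no match
H. "b" → match

A, F, H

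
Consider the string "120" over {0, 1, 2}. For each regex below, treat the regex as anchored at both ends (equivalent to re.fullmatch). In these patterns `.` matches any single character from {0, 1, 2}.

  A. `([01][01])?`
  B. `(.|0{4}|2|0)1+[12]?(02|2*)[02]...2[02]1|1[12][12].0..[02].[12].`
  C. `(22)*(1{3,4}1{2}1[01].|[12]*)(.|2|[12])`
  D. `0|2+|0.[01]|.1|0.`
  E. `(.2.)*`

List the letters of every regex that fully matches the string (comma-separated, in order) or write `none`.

C, E

A → no match
B → no match
C → match
D → no match
E → match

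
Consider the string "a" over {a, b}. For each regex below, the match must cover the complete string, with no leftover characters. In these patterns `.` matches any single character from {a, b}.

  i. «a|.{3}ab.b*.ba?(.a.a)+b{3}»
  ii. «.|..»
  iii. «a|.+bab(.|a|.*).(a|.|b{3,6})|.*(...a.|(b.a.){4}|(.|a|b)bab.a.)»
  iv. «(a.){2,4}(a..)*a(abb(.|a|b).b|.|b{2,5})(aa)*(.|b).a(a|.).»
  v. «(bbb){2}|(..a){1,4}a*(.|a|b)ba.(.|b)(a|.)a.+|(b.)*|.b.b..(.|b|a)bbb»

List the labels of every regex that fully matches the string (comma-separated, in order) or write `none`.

i → match
ii → match
iii → match
iv → no match
v → no match

i, ii, iii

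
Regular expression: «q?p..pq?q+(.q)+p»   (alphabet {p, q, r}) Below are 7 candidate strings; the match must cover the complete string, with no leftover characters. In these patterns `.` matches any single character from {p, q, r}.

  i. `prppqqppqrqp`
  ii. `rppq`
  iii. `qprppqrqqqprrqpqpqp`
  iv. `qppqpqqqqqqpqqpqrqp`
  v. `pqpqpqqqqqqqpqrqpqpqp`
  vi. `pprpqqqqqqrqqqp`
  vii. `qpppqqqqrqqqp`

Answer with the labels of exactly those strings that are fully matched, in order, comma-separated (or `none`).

vi

i. `prppqqppqrqp` → no match
ii. `rppq` → no match — must end with `qp`
iii → no match
iv → no match
v → no match
vi → match
vii → no match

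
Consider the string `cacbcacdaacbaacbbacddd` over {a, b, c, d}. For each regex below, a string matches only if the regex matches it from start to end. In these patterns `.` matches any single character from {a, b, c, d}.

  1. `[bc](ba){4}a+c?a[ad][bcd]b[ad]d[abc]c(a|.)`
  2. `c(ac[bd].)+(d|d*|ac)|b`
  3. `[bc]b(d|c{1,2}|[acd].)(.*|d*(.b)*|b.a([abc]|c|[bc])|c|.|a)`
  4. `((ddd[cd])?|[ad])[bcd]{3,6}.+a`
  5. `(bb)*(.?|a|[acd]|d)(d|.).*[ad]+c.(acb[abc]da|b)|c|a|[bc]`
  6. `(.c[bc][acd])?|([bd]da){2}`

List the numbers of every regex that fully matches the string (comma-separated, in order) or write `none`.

1 → no match
2 → match
3 → no match
4 → no match — must end with `a`
5 → no match
6 → no match

2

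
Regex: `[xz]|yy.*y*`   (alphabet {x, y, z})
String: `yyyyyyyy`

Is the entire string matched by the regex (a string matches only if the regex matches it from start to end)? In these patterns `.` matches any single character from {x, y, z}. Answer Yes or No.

Yes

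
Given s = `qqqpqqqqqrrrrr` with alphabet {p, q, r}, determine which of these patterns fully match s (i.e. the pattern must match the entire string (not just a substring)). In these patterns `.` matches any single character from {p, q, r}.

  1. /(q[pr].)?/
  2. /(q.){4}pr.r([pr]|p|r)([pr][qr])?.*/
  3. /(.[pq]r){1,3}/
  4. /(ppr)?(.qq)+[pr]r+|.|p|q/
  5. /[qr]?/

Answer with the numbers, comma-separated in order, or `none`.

4

1 → no match
2 → no match
3 → no match
4 → match
5 → no match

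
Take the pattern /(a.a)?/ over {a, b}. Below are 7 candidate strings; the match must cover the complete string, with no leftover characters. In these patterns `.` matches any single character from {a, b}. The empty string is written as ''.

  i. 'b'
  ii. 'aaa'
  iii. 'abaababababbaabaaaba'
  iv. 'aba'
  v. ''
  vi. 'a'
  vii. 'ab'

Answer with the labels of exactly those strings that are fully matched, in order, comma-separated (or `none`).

ii, iv, v

i → no match
ii → match
iii → no match
iv → match
v → match
vi → no match
vii → no match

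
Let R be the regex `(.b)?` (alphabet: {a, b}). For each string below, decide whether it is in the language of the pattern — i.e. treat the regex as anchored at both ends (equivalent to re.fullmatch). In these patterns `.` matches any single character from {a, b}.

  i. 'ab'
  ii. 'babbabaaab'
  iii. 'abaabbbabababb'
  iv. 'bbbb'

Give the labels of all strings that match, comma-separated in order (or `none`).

i → match
ii → no match
iii → no match
iv → no match

i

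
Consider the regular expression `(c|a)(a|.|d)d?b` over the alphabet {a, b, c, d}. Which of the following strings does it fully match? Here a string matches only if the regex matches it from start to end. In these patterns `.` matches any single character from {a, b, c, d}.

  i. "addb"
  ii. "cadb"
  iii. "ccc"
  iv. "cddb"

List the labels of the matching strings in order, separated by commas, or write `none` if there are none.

i, ii, iv

i → match
ii → match
iii → no match — must end with "b"
iv → match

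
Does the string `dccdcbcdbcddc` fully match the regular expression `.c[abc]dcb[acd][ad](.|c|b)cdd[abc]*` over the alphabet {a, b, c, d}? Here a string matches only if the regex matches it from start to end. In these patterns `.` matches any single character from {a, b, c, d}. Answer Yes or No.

Yes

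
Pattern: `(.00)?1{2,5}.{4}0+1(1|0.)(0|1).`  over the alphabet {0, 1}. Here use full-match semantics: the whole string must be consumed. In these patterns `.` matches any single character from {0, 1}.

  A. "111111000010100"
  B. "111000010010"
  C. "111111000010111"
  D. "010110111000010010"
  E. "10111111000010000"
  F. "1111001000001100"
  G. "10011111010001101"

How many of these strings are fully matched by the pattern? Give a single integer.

A → match
B. "111000010010" → match
C → match
D → no match
E → no match
F → match
G → match
Total matched: 5

5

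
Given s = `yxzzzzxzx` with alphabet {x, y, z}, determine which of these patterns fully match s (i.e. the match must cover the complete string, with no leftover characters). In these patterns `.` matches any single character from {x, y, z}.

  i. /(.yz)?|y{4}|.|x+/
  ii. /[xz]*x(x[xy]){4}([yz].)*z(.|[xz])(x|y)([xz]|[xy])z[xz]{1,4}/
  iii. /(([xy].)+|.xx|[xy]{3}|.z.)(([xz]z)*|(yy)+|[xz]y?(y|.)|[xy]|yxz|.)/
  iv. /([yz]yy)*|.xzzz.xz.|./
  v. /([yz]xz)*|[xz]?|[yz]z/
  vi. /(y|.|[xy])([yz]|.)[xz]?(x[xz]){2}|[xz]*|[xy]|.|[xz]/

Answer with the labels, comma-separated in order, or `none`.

i → no match
ii → no match
iii → no match
iv → match
v → no match
vi → no match

iv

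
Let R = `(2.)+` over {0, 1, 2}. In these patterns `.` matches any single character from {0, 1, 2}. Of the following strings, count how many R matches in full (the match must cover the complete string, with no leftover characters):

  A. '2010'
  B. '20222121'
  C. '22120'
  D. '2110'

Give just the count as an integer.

A → no match
B → match
C → no match
D → no match
Total matched: 1

1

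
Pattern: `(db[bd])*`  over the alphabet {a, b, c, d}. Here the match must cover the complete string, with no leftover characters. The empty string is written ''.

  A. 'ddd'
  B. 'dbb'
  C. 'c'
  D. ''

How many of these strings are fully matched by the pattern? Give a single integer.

2

A → no match
B → match
C → no match
D → match
Total matched: 2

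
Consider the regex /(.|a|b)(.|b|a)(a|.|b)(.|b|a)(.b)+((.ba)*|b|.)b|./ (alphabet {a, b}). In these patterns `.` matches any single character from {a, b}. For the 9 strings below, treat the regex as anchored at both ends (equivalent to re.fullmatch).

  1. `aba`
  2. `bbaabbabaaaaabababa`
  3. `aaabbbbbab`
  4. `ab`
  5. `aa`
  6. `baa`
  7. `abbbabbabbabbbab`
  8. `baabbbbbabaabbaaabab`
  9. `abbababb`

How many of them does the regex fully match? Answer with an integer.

1

1 → no match
2 → no match
3 → match
4 → no match
5 → no match
6 → no match
7 → no match
8 → no match
9 → no match
Total matched: 1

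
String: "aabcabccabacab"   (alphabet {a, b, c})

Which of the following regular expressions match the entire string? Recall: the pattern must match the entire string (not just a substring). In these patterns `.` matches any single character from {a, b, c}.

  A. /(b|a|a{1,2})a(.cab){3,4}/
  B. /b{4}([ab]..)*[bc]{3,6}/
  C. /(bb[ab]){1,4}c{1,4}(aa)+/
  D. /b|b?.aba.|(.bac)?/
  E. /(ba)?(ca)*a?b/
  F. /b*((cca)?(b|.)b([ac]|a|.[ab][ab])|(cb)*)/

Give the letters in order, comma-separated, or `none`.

A

A → match
B → no match — must start with "b"
C → no match — must start with "bb"
D → no match
E → no match
F → no match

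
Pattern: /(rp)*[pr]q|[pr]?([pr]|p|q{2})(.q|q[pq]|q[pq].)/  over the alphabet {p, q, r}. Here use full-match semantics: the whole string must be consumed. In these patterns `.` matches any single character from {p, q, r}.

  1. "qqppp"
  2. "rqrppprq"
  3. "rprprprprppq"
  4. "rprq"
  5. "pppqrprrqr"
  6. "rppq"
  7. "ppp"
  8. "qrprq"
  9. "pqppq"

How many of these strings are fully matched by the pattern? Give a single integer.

3

1. "qqppp" → no match
2. "rqrppprq" → no match
3. "rprprprprppq" → match
4. "rprq" → match
5. "pppqrprrqr" → no match
6. "rppq" → match
7. "ppp" → no match
8. "qrprq" → no match
9. "pqppq" → no match
Total matched: 3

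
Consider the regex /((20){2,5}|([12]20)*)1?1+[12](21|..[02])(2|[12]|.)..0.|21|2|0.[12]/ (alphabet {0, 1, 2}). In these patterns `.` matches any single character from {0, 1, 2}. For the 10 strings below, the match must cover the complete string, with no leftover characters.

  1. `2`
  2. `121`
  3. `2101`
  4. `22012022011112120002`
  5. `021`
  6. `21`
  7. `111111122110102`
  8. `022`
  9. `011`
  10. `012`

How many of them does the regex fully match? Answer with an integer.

8

1 → match
2 → no match
3 → no match
4 → match
5 → match
6 → match
7 → match
8 → match
9 → match
10 → match
Total matched: 8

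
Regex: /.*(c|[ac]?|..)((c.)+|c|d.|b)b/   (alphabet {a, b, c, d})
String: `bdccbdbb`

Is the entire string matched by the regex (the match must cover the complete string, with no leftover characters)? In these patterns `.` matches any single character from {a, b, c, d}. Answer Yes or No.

Yes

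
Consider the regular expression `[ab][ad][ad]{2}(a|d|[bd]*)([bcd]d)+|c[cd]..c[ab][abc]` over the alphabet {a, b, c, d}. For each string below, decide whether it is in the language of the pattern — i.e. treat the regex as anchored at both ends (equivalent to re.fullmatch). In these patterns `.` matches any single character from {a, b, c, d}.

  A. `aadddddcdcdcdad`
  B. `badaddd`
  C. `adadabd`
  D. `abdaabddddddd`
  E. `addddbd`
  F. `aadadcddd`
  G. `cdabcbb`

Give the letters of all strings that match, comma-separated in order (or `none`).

A → no match
B → match
C → match
D → no match
E → match
F → match
G → match

B, C, E, F, G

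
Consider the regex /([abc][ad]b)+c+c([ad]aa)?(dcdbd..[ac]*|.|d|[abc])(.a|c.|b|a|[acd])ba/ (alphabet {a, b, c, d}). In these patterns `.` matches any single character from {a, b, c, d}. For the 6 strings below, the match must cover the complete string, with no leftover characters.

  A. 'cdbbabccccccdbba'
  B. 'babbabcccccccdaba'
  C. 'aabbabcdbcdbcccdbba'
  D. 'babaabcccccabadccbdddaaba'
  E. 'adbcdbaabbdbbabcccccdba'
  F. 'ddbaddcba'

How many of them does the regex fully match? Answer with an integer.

4

A → match
B → match
C → match
D → no match
E → match
F → no match
Total matched: 4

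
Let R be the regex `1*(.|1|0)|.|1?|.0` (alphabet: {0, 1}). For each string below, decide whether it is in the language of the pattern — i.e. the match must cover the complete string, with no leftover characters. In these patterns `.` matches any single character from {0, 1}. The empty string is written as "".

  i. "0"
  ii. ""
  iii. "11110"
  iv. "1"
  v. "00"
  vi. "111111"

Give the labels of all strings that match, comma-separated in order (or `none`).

i, ii, iii, iv, v, vi

i → match
ii → match
iii → match
iv → match
v → match
vi → match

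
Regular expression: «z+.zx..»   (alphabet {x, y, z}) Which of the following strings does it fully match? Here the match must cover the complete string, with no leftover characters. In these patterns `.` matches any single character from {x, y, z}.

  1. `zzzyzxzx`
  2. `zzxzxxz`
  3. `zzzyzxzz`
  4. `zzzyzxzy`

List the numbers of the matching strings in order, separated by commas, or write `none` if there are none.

1. `zzzyzxzx` → match
2. `zzxzxxz` → match
3. `zzzyzxzz` → match
4. `zzzyzxzy` → match

1, 2, 3, 4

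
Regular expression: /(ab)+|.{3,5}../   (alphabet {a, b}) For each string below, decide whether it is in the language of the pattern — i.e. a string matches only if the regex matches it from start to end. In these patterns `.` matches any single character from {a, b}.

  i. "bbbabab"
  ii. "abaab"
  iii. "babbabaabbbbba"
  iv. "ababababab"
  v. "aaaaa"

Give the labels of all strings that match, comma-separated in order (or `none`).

i → match
ii → match
iii → no match
iv → match
v → match

i, ii, iv, v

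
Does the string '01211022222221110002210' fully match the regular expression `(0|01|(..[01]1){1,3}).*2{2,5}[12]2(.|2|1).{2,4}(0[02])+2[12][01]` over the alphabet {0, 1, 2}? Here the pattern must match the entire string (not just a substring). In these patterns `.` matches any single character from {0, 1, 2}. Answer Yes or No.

Yes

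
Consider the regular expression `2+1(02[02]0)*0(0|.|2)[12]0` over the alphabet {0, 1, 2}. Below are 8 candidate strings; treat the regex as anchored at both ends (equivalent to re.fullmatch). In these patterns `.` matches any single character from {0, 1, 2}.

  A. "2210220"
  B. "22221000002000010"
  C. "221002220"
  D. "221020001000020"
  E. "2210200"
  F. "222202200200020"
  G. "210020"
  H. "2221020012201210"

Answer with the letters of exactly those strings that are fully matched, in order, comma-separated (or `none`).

A, G

A → match
B → no match
C → no match
D → no match
E → no match
F → no match
G → match
H → no match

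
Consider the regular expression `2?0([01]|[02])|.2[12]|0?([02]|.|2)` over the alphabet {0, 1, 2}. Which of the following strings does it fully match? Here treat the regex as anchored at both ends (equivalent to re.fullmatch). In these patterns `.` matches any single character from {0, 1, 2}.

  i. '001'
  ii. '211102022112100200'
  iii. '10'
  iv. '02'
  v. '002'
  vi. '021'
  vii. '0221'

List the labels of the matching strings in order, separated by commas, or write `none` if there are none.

iv, vi

i → no match
ii → no match
iii → no match
iv → match
v → no match
vi → match
vii → no match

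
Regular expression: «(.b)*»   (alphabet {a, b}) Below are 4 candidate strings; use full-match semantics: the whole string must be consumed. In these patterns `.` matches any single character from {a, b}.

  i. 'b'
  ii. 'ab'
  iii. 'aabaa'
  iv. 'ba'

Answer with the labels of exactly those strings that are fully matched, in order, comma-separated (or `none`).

ii

i → no match
ii → match
iii → no match
iv → no match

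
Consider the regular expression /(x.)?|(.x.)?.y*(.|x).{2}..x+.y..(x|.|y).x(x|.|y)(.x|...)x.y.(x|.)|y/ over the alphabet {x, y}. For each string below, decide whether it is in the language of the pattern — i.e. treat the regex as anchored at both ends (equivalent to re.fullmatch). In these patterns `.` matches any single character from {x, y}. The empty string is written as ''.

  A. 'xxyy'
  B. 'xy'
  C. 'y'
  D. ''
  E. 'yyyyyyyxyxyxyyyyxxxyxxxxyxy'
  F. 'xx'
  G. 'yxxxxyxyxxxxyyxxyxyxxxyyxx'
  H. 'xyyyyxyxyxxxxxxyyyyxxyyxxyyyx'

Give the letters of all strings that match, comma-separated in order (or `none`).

B, C, D, E, F, G, H

A → no match
B → match
C → match
D → match
E → match
F → match
G → match
H → match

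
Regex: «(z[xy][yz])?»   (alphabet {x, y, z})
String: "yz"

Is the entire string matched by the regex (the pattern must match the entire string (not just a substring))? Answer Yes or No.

No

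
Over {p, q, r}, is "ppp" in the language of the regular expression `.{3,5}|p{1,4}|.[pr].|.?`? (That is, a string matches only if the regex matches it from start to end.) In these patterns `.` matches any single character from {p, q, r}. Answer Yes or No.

Yes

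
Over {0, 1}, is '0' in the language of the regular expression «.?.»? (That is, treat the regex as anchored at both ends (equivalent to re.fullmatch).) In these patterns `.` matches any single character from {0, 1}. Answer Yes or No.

Yes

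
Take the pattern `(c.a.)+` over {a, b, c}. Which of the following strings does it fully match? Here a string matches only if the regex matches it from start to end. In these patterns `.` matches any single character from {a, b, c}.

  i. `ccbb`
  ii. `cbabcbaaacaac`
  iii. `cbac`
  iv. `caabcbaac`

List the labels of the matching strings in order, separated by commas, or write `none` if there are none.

i → no match
ii → no match
iii → match
iv → no match

iii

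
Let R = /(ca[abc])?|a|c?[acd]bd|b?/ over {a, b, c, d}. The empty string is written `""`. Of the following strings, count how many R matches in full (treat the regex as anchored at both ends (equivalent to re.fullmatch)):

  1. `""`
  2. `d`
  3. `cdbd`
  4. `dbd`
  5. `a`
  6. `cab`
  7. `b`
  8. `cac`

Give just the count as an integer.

7

1 → match
2 → no match
3 → match
4 → match
5 → match
6 → match
7 → match
8 → match
Total matched: 7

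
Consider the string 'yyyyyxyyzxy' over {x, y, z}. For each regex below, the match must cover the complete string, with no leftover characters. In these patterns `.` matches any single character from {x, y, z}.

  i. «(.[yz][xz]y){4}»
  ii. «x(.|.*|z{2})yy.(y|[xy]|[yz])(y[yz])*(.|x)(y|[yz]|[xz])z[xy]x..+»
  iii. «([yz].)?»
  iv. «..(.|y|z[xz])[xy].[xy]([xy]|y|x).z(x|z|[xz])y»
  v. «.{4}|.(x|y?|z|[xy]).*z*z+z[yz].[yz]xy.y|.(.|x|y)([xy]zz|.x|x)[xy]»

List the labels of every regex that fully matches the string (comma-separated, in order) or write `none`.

iv

i → no match
ii → no match — must start with 'x'
iii → no match
iv → match
v → no match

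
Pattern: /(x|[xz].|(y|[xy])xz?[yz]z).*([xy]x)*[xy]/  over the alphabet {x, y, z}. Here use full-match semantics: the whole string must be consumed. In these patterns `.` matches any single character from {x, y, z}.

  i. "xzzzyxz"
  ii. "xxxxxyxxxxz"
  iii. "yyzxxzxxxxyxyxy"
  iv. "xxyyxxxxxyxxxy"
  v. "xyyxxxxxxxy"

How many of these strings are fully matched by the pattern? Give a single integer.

2

i → no match
ii → no match
iii → no match
iv → match
v → match
Total matched: 2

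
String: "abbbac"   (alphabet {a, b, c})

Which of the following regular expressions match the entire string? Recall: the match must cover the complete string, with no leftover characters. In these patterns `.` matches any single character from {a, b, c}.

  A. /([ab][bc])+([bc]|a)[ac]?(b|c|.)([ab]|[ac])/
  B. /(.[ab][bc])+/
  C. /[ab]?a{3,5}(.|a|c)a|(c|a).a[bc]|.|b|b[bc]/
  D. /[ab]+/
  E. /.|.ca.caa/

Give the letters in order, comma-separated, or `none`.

B

A → no match
B → match
C → no match
D → no match
E → no match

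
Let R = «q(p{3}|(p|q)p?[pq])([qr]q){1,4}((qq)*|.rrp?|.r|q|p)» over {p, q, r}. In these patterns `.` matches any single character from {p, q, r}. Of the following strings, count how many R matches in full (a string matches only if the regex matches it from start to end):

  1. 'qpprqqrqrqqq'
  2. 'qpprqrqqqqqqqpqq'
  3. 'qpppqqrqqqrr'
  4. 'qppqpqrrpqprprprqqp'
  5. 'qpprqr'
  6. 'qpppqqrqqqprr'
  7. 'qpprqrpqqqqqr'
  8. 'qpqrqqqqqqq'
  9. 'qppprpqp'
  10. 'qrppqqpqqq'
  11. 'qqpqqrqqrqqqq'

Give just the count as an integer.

1. 'qpprqqrqrqqq' → no match
2 → no match
3. 'qpppqqrqqqrr' → match
4 → no match
5. 'qpprqr' → no match
6 → match
7 → no match
8. 'qpqrqqqqqqq' → match
9. 'qppprpqp' → no match
10. 'qrppqqpqqq' → no match
11 → no match
Total matched: 3

3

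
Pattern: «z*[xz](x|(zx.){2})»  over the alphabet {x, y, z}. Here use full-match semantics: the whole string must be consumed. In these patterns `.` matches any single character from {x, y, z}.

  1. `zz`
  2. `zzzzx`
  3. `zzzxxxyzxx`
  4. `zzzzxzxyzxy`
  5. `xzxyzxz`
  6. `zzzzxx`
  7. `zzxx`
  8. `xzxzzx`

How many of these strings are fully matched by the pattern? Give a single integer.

5

1. `zz` → no match
2. `zzzzx` → match
3. `zzzxxxyzxx` → no match
4. `zzzzxzxyzxy` → match
5. `xzxyzxz` → match
6. `zzzzxx` → match
7. `zzxx` → match
8. `xzxzzx` → no match
Total matched: 5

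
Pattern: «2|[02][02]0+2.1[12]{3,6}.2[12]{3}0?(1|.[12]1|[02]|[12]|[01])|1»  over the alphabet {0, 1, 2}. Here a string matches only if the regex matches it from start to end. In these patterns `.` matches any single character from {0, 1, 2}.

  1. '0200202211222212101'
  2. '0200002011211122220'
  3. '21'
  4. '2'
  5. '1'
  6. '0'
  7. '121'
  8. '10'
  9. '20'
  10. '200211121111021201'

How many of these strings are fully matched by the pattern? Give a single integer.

3

1 → no match
2 → match
3 → no match
4 → match
5 → match
6 → no match
7 → no match
8 → no match
9 → no match
10 → no match
Total matched: 3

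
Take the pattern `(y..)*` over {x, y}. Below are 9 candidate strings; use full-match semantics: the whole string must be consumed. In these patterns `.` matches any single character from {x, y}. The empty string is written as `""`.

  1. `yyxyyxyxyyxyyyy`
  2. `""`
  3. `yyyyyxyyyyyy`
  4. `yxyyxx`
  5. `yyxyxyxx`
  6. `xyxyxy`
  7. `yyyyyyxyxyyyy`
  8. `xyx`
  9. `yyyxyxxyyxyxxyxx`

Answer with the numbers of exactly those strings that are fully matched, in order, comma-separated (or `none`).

1 → match
2 → match
3 → match
4 → match
5 → no match
6 → no match
7 → no match
8 → no match
9 → no match

1, 2, 3, 4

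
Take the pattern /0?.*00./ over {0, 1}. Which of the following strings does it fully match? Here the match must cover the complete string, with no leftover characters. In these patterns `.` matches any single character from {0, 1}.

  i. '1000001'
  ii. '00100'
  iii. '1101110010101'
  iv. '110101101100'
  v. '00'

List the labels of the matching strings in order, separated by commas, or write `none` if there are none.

i. '1000001' → match
ii. '00100' → no match
iii → no match
iv. '110101101100' → no match
v. '00' → no match

i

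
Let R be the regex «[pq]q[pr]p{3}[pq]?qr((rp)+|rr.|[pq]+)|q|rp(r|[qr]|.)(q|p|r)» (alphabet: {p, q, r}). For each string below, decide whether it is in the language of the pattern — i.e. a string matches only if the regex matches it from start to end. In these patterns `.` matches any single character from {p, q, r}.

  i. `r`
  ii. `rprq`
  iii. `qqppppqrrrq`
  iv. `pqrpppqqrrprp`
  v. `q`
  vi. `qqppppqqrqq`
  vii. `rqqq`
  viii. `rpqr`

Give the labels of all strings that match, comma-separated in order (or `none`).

ii, iii, iv, v, vi, viii

i → no match
ii → match
iii → match
iv → match
v → match
vi → match
vii → no match
viii → match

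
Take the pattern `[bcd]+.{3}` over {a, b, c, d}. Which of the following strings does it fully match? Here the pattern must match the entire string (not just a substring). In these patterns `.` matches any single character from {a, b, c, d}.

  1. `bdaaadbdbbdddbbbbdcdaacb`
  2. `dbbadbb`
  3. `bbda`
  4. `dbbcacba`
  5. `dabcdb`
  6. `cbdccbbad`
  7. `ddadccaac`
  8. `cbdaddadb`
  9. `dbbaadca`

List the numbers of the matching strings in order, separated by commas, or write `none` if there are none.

3, 6

1 → no match
2 → no match
3 → match
4 → no match
5 → no match
6 → match
7 → no match
8 → no match
9 → no match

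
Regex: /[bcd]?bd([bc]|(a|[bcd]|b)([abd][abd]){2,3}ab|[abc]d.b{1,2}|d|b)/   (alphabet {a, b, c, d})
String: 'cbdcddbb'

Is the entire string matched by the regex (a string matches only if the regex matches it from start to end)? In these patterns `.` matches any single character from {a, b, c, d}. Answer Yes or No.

Yes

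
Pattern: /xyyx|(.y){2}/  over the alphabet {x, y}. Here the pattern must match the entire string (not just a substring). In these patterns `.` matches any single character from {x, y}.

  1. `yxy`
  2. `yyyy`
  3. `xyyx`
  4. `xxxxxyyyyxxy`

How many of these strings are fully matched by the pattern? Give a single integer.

1 → no match
2 → match
3 → match
4 → no match
Total matched: 2

2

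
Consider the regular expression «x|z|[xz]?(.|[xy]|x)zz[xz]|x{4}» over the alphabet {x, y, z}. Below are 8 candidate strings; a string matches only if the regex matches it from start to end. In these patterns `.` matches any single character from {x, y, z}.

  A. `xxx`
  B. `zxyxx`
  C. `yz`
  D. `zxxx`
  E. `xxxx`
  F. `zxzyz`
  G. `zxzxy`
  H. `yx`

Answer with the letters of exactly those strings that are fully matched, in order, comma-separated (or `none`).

E

A → no match
B → no match
C → no match
D → no match
E → match
F → no match
G → no match
H → no match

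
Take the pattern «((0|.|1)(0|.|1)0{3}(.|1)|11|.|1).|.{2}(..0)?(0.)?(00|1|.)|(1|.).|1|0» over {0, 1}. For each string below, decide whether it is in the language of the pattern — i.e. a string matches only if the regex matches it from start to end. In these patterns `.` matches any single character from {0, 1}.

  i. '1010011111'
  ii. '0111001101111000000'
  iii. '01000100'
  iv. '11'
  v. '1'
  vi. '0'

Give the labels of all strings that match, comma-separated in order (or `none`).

i → no match
ii → no match
iii → no match
iv → match
v → match
vi → match

iv, v, vi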